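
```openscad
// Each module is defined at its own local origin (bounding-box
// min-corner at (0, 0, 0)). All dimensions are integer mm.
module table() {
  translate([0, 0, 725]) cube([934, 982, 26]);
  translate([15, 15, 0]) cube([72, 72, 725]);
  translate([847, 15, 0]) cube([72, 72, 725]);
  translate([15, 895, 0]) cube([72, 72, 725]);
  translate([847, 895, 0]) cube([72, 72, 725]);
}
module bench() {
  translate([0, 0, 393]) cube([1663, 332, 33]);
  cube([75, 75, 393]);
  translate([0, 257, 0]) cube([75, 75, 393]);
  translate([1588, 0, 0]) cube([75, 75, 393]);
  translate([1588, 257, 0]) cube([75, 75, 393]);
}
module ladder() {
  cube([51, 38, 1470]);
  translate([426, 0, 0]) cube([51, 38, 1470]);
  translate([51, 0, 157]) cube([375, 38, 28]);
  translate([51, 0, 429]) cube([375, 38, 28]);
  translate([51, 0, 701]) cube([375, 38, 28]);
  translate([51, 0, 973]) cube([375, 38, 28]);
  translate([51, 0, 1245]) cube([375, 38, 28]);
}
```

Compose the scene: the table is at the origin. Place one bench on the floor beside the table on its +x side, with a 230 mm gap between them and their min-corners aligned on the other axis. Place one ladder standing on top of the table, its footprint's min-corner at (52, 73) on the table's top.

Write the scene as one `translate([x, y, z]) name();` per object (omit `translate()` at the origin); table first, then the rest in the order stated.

table();
translate([1164, 0, 0]) bench();
translate([52, 73, 751]) ladder();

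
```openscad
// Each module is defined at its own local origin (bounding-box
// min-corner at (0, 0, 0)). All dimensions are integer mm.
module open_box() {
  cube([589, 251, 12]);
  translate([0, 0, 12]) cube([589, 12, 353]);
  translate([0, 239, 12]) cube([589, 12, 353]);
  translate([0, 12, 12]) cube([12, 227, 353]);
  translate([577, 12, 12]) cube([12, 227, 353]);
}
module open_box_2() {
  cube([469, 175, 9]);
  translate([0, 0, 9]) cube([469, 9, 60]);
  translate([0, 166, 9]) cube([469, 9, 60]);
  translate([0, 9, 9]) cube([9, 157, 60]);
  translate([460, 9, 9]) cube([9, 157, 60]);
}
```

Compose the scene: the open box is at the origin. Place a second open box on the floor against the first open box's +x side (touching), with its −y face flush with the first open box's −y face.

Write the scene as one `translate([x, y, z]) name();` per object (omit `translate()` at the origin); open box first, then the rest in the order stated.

open_box();
translate([589, 0, 0]) open_box_2();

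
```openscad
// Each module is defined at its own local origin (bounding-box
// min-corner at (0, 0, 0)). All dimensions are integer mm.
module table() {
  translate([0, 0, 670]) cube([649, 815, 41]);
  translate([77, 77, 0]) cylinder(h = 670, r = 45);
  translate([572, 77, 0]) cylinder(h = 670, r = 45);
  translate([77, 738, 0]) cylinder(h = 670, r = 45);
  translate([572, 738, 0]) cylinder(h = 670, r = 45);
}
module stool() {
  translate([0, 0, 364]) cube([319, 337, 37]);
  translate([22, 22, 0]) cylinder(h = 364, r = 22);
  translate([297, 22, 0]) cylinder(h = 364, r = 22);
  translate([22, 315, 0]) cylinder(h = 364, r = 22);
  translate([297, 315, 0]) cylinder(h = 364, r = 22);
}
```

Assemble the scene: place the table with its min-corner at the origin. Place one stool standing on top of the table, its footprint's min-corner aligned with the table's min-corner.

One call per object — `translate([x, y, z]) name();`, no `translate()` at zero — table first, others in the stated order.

table();
translate([0, 0, 711]) stool();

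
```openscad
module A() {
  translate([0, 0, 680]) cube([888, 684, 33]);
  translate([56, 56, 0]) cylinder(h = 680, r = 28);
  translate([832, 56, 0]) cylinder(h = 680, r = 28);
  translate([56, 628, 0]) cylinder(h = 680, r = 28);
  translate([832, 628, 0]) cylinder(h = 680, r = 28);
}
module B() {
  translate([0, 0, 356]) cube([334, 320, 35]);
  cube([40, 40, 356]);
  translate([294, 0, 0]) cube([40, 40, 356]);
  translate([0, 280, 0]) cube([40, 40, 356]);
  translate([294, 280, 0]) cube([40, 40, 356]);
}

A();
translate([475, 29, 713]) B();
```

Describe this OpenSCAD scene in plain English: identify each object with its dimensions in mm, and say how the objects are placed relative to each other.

A is a table: top 888 mm (x) × 684 mm (y), 33 mm thick, upper face at z = 713 mm, on four round legs of 56 mm diameter, each leg's bounding box inset 28 mm from the nearest pair of top edges, running from z = 0 to the bottom of the top.

B is a simple wooden stool: a rectangular seat 334 mm (x) by 320 mm (y), 35 mm thick, top face at z = 391 mm, on four square legs, each 40×40 mm in cross-section. The legs rest on z = 0, each flush with a corner of the seat.

The stool is on top of the table.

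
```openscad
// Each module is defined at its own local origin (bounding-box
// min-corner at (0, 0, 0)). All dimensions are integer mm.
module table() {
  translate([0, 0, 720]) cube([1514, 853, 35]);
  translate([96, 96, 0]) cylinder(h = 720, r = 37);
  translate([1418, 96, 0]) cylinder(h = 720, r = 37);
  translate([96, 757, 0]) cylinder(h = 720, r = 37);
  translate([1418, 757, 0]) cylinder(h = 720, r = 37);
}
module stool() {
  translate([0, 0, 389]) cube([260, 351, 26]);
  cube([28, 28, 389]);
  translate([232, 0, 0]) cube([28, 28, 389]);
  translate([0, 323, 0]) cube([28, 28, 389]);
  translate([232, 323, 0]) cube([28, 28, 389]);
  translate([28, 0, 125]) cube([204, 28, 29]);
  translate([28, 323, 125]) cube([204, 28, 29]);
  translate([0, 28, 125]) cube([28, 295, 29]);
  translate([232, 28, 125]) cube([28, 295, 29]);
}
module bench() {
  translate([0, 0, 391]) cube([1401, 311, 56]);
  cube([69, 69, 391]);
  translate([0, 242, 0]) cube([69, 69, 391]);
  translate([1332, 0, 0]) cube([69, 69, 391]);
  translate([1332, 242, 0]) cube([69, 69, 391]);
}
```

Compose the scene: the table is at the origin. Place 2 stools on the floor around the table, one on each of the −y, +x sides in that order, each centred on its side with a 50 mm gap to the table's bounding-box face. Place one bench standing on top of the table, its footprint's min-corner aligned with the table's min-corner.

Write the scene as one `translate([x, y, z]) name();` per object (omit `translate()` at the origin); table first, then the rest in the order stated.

table();
translate([627, -401, 0]) stool();
translate([1564, 251, 0]) stool();
translate([0, 0, 755]) bench();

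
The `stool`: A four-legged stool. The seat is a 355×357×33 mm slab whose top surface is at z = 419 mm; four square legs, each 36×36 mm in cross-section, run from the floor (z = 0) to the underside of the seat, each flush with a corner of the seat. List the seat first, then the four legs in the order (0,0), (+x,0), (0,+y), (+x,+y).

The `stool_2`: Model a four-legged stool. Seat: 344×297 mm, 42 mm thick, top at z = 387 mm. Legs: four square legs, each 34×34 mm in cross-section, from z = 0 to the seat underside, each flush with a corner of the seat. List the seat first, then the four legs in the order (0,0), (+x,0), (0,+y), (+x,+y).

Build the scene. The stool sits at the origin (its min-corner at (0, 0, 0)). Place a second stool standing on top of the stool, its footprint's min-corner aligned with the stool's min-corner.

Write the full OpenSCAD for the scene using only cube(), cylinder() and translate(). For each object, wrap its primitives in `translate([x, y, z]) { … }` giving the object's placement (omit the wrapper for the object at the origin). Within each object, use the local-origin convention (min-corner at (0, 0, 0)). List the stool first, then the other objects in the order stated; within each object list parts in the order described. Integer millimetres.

translate([0, 0, 386]) cube([355, 357, 33]);
cube([36, 36, 386]);
translate([319, 0, 0]) cube([36, 36, 386]);
translate([0, 321, 0]) cube([36, 36, 386]);
translate([319, 321, 0]) cube([36, 36, 386]);
translate([0, 0, 419]) {
  translate([0, 0, 345]) cube([344, 297, 42]);
  cube([34, 34, 345]);
  translate([310, 0, 0]) cube([34, 34, 345]);
  translate([0, 263, 0]) cube([34, 34, 345]);
  translate([310, 263, 0]) cube([34, 34, 345]);
}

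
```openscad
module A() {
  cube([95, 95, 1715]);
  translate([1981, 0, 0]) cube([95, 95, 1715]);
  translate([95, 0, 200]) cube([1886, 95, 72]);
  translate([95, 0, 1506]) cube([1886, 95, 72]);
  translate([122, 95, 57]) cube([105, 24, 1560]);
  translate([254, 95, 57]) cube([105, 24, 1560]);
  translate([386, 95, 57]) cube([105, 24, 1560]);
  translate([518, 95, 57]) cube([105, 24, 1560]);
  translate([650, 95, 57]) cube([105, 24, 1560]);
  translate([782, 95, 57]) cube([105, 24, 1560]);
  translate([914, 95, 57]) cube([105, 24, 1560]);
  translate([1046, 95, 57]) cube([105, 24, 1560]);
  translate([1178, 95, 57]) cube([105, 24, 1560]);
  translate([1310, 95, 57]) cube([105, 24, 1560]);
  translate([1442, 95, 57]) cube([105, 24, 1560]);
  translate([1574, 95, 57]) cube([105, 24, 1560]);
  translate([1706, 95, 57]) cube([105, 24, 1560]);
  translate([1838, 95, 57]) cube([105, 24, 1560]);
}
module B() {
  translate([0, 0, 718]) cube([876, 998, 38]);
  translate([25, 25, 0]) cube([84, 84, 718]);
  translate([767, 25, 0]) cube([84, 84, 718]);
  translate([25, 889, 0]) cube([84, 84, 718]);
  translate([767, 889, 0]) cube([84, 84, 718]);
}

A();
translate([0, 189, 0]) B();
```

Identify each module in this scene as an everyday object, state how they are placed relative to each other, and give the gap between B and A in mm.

A is a fence section. B is a table. The table is on the floor beside the fence section on its +y side. The gap between the table and the fence section is 70 mm.

The table's nearest face is 70 mm from the fence section's +y face.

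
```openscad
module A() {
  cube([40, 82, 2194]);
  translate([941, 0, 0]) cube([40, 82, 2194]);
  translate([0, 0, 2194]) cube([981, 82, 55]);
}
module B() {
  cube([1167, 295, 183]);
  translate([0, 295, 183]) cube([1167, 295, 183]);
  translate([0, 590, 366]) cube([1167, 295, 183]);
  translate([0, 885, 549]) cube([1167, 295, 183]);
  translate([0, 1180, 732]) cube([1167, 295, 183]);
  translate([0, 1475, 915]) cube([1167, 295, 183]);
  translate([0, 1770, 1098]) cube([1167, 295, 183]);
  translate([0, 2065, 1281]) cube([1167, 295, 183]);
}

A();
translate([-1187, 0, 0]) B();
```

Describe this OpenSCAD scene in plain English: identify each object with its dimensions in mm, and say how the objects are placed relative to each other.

A is a door frame. The clear opening is 901 mm wide and 2194 mm high. Two 40 mm wide jambs, 82 mm deep, stand either side of the opening from the floor to the top of the opening. A 55 mm thick head sits across the top of both jambs, spanning the full outside width of the frame.

B is a straight staircase of 8 solid steps. Each step is 1167 mm wide (x), 295 mm deep (y, the going) and 183 mm tall (the rise). The first step rests on the floor; each subsequent step sits one going further in +y and one rise higher in +z, directly behind and above the previous step with no overlap.

The staircase is on the floor beside the door frame on its −x side.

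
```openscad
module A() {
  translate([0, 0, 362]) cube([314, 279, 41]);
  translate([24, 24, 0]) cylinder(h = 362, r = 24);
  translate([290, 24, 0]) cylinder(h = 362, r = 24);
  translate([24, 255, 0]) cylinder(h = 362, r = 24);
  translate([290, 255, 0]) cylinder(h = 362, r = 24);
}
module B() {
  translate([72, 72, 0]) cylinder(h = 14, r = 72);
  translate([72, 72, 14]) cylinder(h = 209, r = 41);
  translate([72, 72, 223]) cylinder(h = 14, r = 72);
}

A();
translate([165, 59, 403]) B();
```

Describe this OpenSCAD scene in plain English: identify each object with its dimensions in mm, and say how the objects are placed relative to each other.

A is a four-legged stool. The seat is 314×279 mm, 41 mm thick, top at z = 403 mm. It stands on four round legs, each 48 mm in diameter, from z = 0 to the seat underside, each leg's axis is inset half a diameter from the nearest pair of seat edges (so the leg's bounding box is flush with the corner).

B is a spool: two coaxial disc flanges of radius 72 mm and thickness 14 mm, joined by a core cylinder of radius 41 mm and height 209 mm. The lower flange rests on z = 0 and the three cylinders share a vertical axis.

The spool is on top of the stool.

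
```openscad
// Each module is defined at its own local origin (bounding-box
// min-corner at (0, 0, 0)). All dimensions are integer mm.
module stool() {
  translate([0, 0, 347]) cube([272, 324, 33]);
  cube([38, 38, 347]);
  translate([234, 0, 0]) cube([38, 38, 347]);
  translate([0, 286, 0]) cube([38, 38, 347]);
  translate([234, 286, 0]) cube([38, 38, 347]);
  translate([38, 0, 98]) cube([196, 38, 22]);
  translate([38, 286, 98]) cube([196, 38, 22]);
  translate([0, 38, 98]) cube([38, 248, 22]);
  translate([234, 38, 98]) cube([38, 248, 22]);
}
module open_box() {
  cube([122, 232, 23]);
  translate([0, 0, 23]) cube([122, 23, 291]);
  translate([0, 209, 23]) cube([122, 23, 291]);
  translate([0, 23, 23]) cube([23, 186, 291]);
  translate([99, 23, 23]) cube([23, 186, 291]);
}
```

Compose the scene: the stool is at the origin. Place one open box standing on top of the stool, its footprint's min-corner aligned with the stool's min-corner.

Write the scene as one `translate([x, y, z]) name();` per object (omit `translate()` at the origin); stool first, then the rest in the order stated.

stool();
translate([0, 0, 380]) open_box();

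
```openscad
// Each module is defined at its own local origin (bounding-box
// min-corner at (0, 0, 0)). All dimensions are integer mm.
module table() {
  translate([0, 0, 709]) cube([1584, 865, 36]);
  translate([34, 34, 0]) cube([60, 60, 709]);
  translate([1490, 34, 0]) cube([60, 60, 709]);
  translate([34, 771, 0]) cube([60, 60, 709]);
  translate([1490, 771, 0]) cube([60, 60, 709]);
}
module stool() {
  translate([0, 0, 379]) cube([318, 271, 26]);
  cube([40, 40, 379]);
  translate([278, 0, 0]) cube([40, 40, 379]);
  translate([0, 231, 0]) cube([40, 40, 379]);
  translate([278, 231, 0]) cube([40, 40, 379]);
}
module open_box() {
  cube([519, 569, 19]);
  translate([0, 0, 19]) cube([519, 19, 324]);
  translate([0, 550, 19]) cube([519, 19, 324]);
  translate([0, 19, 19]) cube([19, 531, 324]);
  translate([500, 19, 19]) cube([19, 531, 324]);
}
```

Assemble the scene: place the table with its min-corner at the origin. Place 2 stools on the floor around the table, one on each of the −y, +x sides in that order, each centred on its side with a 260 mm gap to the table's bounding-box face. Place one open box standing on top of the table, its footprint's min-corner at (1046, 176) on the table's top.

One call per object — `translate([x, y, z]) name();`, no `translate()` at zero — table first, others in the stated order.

table();
translate([633, -531, 0]) stool();
translate([1844, 297, 0]) stool();
translate([1046, 176, 745]) open_box();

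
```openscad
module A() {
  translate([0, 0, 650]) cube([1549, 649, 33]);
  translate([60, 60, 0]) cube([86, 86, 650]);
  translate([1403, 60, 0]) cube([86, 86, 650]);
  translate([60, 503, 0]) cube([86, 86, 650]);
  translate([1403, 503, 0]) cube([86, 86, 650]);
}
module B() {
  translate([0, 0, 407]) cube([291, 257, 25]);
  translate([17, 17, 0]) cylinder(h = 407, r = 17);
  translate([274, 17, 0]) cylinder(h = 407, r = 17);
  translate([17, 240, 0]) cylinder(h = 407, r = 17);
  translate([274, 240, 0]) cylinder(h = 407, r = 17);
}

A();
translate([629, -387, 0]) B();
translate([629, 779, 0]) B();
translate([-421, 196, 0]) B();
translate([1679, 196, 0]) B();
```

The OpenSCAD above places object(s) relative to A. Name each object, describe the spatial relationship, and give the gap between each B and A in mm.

A is a table. B is a stool. Four stools sit around the table at the −y, +y, −x, +x sides. The gap between each stool and the table is 130 mm.

Each stool's nearest face is 130 mm from the table's bounding box.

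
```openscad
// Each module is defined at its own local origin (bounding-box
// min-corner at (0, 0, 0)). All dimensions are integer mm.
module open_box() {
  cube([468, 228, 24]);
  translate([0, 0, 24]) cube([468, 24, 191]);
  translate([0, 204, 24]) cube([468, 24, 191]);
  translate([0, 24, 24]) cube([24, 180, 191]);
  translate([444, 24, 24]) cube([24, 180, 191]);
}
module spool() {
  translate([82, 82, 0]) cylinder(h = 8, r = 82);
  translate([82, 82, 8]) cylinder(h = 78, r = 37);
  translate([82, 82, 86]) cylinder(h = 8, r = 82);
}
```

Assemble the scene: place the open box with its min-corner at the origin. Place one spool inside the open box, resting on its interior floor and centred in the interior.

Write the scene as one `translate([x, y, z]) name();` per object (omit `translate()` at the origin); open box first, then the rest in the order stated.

open_box();
translate([152, 32, 24]) spool();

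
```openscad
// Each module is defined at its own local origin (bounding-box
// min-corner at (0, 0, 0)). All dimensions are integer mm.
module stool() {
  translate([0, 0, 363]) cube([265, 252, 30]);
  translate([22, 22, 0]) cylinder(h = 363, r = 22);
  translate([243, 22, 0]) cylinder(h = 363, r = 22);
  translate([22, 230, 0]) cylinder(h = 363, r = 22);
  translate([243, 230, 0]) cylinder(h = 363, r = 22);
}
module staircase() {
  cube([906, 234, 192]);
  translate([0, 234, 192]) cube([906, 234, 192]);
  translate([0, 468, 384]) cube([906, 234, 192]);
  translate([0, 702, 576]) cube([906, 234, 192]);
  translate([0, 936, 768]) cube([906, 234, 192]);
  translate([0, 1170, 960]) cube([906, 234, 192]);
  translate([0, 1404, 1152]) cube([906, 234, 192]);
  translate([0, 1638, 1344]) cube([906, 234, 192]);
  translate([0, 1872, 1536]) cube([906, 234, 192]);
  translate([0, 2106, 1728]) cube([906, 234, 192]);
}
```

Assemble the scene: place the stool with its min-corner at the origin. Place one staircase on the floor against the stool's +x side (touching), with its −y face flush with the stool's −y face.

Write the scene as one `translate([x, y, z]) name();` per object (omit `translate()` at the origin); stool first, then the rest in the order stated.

stool();
translate([265, 0, 0]) staircase();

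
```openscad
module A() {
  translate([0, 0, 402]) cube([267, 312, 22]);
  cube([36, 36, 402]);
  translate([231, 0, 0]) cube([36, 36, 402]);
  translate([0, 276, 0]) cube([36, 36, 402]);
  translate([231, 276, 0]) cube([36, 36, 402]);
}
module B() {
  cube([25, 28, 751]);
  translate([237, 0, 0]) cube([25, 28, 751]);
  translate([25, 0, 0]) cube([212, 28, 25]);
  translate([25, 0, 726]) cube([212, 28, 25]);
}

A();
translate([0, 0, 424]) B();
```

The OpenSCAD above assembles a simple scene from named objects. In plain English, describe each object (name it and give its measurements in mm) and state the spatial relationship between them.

A is a simple wooden stool: a rectangular seat 267 mm (x) by 312 mm (y), 22 mm thick, top face at z = 424 mm, on four square legs, each 36×36 mm in cross-section. The legs rest on z = 0, each flush with a corner of the seat.

B is a picture frame with a 212×701 mm rectangular opening (x by z) and a uniform 25 mm border on every side. Frame depth is 28 mm along y. It is built from two vertical stiles running the full outside height and two horizontal rails spanning the gap between the stiles.

The picture frame is on top of the stool.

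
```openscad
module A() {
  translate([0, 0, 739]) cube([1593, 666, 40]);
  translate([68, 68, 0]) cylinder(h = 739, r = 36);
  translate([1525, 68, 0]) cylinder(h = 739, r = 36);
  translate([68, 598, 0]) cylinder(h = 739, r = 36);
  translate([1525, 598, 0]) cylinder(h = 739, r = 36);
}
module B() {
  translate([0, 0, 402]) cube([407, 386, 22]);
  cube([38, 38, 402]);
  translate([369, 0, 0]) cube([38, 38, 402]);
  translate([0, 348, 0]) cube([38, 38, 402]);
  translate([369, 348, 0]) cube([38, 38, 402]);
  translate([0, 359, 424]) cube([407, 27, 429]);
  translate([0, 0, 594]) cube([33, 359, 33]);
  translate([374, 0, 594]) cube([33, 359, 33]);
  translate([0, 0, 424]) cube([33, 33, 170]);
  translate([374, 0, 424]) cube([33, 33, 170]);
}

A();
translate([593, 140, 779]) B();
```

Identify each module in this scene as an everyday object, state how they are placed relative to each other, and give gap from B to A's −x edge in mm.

A is a table. B is a chair. The chair is on top of the table, centred. The gap from the chair to the table's −x edge is 593 mm.

The chair's min-x is at 593; the table's min-x is 0; gap = 593 mm.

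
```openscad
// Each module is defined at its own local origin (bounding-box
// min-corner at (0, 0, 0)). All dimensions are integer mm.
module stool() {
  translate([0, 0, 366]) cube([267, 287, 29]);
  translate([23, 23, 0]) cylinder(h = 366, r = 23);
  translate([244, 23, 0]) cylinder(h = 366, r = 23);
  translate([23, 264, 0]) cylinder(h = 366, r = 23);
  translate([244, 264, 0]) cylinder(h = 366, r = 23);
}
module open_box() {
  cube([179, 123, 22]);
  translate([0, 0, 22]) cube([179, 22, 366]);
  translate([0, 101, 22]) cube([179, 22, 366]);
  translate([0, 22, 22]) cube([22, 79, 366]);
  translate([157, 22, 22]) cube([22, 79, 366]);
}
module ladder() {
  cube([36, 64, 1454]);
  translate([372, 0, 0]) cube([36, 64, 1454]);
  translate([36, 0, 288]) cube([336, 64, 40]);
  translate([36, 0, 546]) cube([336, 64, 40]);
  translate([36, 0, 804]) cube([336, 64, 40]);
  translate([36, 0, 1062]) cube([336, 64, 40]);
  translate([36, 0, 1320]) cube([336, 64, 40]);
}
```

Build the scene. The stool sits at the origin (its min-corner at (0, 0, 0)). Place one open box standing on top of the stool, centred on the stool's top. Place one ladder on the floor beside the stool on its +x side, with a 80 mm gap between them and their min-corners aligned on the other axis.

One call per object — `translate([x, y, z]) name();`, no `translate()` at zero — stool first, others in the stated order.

stool();
translate([44, 82, 395]) open_box();
translate([347, 0, 0]) ladder();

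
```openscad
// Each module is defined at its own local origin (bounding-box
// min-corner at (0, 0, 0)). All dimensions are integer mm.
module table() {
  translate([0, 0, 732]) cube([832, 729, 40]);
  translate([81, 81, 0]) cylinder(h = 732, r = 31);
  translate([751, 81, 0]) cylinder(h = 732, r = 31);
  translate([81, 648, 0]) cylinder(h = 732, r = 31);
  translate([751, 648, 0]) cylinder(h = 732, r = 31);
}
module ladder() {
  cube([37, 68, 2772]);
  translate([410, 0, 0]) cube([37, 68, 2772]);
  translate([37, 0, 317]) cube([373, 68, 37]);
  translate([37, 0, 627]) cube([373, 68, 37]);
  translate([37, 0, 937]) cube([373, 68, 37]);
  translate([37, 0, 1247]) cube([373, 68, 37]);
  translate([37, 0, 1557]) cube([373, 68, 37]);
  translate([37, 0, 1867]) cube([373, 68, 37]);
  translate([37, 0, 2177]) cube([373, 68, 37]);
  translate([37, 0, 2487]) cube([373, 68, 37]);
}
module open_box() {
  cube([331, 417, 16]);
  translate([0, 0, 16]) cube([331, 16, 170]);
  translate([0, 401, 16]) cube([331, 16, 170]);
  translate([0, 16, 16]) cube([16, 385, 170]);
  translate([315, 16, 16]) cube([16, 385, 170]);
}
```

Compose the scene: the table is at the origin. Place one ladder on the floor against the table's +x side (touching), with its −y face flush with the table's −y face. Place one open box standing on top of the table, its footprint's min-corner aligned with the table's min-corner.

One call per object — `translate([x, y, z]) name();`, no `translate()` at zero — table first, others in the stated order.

table();
translate([832, 0, 0]) ladder();
translate([0, 0, 772]) open_box();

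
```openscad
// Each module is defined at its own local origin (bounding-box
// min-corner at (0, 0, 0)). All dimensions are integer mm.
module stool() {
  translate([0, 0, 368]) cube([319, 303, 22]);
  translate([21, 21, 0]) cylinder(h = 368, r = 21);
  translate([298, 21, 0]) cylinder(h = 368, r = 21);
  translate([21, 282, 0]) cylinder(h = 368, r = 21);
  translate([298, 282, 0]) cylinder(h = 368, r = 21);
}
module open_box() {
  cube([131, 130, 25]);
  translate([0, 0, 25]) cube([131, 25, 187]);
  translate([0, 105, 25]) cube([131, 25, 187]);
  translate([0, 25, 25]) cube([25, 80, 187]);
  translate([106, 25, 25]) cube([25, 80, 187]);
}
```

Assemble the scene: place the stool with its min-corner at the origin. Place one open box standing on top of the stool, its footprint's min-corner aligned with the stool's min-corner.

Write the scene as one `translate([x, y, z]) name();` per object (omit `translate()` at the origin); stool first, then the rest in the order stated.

stool();
translate([0, 0, 390]) open_box();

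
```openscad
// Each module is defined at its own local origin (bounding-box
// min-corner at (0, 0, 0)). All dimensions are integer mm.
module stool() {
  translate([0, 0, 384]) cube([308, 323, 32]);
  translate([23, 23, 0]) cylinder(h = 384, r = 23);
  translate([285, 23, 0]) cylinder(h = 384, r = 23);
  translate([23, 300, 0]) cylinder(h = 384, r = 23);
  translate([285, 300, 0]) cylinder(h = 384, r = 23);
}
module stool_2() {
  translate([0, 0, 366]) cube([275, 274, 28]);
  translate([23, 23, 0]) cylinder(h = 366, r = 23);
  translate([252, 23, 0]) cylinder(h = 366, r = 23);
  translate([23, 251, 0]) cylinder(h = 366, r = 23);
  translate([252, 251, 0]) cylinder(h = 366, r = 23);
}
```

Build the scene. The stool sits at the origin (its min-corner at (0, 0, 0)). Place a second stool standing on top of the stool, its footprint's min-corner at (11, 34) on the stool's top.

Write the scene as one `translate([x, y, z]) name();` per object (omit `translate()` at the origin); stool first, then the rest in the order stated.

stool();
translate([11, 34, 416]) stool_2();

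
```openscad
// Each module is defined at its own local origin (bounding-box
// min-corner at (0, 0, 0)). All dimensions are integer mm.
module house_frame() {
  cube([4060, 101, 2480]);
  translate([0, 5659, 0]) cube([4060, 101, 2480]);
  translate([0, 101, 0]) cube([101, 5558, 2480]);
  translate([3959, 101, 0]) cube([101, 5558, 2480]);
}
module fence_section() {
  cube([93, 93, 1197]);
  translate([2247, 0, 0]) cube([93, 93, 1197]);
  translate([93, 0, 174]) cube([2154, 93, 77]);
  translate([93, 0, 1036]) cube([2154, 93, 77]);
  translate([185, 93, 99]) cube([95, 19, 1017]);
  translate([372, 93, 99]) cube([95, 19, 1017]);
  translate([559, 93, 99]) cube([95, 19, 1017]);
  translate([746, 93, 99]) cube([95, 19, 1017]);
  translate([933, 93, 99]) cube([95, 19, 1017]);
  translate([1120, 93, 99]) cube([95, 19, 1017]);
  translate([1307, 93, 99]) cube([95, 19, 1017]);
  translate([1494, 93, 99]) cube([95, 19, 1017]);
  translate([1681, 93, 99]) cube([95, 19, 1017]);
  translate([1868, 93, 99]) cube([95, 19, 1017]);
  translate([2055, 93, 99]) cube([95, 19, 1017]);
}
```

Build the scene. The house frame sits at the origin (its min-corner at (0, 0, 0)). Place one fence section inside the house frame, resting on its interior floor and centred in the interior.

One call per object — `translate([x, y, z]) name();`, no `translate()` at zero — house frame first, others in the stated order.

house_frame();
translate([860, 2824, 0]) fence_section();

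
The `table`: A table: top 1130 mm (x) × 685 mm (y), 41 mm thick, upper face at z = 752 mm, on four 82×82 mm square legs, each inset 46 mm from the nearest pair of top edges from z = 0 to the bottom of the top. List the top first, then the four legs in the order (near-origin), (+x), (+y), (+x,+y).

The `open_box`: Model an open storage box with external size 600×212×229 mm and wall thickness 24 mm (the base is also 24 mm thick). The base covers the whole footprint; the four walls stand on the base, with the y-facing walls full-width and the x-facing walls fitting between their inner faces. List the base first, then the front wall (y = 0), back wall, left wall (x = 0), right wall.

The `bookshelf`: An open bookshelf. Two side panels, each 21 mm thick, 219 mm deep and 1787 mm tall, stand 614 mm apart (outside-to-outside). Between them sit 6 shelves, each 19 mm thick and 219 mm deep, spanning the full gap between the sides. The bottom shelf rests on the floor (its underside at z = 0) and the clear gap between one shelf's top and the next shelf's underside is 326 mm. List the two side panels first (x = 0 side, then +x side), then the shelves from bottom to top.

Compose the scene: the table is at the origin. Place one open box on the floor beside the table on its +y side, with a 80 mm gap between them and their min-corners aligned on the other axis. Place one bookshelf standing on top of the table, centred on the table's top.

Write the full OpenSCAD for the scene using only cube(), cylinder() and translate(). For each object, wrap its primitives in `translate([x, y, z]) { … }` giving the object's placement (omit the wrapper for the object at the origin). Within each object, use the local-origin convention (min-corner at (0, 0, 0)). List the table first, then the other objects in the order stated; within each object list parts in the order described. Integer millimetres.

translate([0, 0, 711]) cube([1130, 685, 41]);
translate([46, 46, 0]) cube([82, 82, 711]);
translate([1002, 46, 0]) cube([82, 82, 711]);
translate([46, 557, 0]) cube([82, 82, 711]);
translate([1002, 557, 0]) cube([82, 82, 711]);
translate([0, 765, 0]) {
  cube([600, 212, 24]);
  translate([0, 0, 24]) cube([600, 24, 205]);
  translate([0, 188, 24]) cube([600, 24, 205]);
  translate([0, 24, 24]) cube([24, 164, 205]);
  translate([576, 24, 24]) cube([24, 164, 205]);
}
translate([258, 233, 752]) {
  cube([21, 219, 1787]);
  translate([593, 0, 0]) cube([21, 219, 1787]);
  translate([21, 0, 0]) cube([572, 219, 19]);
  translate([21, 0, 345]) cube([572, 219, 19]);
  translate([21, 0, 690]) cube([572, 219, 19]);
  translate([21, 0, 1035]) cube([572, 219, 19]);
  translate([21, 0, 1380]) cube([572, 219, 19]);
  translate([21, 0, 1725]) cube([572, 219, 19]);
}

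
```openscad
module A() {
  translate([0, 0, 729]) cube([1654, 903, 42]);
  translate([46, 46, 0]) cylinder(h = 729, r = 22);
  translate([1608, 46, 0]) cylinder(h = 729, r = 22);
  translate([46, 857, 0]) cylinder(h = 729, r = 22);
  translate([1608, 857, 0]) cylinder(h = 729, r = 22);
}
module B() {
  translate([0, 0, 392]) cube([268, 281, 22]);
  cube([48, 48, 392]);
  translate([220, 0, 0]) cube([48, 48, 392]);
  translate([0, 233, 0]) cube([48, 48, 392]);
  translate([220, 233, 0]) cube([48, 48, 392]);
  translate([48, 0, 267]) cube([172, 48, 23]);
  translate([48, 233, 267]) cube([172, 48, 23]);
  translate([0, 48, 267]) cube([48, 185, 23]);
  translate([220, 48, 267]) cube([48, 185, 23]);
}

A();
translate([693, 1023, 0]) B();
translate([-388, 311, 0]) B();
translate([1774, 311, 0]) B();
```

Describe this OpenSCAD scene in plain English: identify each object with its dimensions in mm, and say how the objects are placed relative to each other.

A is a table: top 1654 mm (x) × 903 mm (y), 42 mm thick, upper face at z = 771 mm, on four round legs of 44 mm diameter, each leg's bounding box inset 24 mm from the nearest pair of top edges, running from z = 0 to the bottom of the top.

B is a four-legged stool. The seat is 268×281 mm, 22 mm thick, top at z = 414 mm. It stands on four square legs, each 48×48 mm in cross-section, from z = 0 to the seat underside, each flush with a corner of the seat. Four stretchers, 48 mm wide and 23 mm tall, connect adjacent legs with their undersides at z = 267 mm, each running between the inner faces of the legs it joins and aligned with the legs' outer faces on the other axis.

Three stools sit around the table at the +y, −x, +x sides.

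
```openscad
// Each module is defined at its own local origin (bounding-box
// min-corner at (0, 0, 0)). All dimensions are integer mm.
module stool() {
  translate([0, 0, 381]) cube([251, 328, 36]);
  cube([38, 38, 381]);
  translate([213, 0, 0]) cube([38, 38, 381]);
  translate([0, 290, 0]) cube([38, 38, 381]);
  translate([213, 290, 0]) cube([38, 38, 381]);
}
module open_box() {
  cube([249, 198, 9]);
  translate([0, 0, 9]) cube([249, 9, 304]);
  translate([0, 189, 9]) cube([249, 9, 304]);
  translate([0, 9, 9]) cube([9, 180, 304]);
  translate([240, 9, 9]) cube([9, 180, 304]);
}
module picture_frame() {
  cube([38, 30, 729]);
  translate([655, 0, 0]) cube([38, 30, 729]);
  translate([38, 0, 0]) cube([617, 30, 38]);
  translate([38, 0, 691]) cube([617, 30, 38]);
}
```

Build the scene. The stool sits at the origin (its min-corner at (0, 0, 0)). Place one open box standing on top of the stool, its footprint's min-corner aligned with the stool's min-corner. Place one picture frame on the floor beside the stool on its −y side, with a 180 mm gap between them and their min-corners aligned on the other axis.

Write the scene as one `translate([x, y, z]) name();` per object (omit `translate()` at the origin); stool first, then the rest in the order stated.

stool();
translate([0, 0, 417]) open_box();
translate([0, -210, 0]) picture_frame();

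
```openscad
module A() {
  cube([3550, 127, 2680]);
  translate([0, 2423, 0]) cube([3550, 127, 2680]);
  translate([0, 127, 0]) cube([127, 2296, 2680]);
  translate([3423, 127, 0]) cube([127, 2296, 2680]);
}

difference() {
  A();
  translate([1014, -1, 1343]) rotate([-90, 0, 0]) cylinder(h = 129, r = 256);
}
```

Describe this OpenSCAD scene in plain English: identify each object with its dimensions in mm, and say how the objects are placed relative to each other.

A is the wall frame of a small rectangular building: four walls, each 2680 mm tall and 127 mm thick, enclosing a footprint 3550 mm (x) by 2550 mm (y) outside-to-outside, with no floor or roof. The front and back walls (the −y and +y sides) span the full width; the two side walls fit between them.

The house frame has a circular hole of radius 256 mm through its front wall, centred at (x = 1014, z = 1343).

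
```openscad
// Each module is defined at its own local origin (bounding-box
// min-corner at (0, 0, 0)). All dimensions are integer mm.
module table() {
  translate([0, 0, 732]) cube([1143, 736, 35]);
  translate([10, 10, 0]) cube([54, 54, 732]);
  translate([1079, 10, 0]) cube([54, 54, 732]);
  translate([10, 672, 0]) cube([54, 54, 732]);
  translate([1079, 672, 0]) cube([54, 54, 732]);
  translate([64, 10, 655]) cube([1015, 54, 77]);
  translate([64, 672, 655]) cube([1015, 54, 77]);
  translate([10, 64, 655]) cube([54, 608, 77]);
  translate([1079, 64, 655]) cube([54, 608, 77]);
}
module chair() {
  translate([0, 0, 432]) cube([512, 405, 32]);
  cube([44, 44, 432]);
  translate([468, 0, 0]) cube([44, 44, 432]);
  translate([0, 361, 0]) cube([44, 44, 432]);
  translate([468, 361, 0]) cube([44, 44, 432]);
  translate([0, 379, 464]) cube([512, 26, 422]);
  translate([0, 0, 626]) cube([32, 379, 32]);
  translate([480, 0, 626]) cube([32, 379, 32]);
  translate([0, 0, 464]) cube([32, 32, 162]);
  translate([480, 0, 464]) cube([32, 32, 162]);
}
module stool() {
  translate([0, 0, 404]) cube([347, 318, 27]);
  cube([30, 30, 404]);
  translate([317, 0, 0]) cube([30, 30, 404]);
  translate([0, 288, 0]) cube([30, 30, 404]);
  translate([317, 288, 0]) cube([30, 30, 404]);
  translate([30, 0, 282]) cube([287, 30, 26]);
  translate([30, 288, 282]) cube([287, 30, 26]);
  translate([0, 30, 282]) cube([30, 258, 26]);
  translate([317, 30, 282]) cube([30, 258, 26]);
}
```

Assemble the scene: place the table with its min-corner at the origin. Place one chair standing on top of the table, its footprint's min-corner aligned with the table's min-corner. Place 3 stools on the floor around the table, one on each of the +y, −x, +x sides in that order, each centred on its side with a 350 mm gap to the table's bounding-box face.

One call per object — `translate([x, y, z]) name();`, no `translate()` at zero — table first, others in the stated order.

table();
translate([0, 0, 767]) chair();
translate([398, 1086, 0]) stool();
translate([-697, 209, 0]) stool();
translate([1493, 209, 0]) stool();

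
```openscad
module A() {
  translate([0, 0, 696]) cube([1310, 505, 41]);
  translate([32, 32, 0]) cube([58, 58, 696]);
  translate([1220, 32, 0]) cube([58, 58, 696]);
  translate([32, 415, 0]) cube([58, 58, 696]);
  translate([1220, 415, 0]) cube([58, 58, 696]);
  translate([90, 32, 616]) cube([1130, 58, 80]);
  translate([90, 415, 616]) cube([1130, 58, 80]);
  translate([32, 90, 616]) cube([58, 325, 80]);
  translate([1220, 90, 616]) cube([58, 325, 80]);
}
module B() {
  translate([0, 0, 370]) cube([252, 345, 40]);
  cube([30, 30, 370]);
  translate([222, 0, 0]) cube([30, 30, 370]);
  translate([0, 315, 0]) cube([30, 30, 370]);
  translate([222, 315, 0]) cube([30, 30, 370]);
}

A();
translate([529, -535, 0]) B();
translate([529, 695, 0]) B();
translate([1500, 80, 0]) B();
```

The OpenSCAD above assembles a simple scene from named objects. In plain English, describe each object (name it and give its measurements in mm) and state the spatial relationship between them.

A is a table with a 1310×505 mm rectangular top, 41 mm thick, top surface at z = 737 mm, supported by four 58×58 mm square legs, each inset 32 mm from the nearest pair of top edges, running from the floor. Four apron rails, 58 mm thick and 80 mm tall, run between adjacent legs with their top edges flush with the underside of the top and their outer faces flush with the legs' outer faces.

B is a four-legged stool. The seat is 252×345 mm, 40 mm thick, top at z = 410 mm. It stands on four square legs, each 30×30 mm in cross-section, from z = 0 to the seat underside, each flush with a corner of the seat.

Three stools sit around the table at the −y, +y, +x sides.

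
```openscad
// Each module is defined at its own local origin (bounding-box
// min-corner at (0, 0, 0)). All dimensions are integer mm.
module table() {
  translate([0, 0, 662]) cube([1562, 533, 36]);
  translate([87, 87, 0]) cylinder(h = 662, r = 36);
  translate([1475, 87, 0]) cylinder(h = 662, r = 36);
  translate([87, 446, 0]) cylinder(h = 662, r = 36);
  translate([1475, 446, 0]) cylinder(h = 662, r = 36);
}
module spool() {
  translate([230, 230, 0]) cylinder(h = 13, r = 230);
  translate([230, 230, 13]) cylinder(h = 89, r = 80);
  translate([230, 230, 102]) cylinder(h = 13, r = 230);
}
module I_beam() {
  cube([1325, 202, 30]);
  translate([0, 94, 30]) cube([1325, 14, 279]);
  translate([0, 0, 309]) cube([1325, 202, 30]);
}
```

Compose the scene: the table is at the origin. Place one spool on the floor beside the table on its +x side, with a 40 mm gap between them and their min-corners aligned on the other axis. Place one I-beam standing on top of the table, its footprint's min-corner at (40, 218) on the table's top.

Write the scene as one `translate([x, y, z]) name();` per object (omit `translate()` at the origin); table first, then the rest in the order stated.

table();
translate([1602, 0, 0]) spool();
translate([40, 218, 698]) I_beam();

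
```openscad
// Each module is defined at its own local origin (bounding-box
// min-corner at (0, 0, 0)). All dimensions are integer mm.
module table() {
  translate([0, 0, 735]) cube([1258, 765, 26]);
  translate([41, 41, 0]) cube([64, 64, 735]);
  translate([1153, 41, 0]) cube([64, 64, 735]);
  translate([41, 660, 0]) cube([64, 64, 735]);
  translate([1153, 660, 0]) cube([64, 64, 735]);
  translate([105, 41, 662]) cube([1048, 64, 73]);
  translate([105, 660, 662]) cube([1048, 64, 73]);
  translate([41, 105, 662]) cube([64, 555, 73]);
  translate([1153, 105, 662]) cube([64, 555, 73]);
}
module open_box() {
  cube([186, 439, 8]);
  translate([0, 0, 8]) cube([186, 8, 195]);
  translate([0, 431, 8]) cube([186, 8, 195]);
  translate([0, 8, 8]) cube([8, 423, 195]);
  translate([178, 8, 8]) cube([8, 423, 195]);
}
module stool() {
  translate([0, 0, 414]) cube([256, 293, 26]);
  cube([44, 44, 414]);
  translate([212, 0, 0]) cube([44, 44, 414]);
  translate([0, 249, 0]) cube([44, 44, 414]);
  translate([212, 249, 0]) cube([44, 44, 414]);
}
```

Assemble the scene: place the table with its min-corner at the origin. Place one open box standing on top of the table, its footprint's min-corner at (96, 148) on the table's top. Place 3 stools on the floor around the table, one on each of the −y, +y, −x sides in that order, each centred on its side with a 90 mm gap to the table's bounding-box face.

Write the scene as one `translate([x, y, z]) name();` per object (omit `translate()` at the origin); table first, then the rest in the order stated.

table();
translate([96, 148, 761]) open_box();
translate([501, -383, 0]) stool();
translate([501, 855, 0]) stool();
translate([-346, 236, 0]) stool();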